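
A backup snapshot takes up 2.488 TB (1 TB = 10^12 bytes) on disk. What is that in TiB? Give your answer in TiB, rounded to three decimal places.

2.263 TiB

2.488 TB = 2.488 × 10^12 bytes = 2,488,000,000,000 bytes
1 TiB = 2^40 bytes = 1,099,511,627,776 bytes
2,488,000,000,000 / 1,099,511,627,776 = 2.263 TiB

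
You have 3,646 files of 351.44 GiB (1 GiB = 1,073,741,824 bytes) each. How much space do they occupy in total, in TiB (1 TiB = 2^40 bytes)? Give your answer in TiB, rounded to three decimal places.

1,251.319 TiB

Total = 3,646 × 351.44 GiB = 1281350.24 GiB
= 1281350.24 × 1,073,741,824 bytes = 1,375,839,343,880,437.76 bytes
1 TiB = 1,099,511,627,776 bytes
1,375,839,343,880,437.76 / 1,099,511,627,776 = 1,251.319 TiB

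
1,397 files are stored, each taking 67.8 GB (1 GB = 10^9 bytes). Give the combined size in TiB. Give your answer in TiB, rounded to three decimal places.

Total = 1,397 × 67.8 GB = 94716.6 GB
= 94716.6 × 1,000,000,000 bytes = 94,716,600,000,000 bytes
1 TiB = 1,099,511,627,776 bytes
94,716,600,000,000 / 1,099,511,627,776 = 86.144 TiB

86.144 TiB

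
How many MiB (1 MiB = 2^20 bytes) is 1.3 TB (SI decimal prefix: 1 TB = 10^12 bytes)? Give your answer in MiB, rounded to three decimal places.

1,239,776.611 MiB

1.3 TB = 1.3 × 10^12 bytes = 1,300,000,000,000 bytes
1 MiB = 1,048,576 bytes
1,300,000,000,000 / 1,048,576 = 1,239,776.611 MiB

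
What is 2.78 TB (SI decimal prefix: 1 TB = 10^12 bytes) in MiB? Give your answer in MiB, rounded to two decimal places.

2.78 TB × 1,000,000,000,000 bytes/TB = 2,780,000,000,000 bytes
1 MiB = 1,048,576 bytes
2,780,000,000,000 / 1,048,576 = 2,651,214.60 MiB

2,651,214.60 MiB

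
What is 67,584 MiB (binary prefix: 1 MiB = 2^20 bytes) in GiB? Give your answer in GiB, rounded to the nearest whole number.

66 GiB

67,584 MiB = 67,584 × 2^20 bytes = 70,866,960,384 bytes
1 GiB = 1,073,741,824 bytes
70,866,960,384 / 1,073,741,824 = 66 GiB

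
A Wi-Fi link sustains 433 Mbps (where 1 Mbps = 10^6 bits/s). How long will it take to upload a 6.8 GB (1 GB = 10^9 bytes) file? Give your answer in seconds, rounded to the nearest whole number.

126 seconds

6.8 GB = 6,800,000,000 bytes = 54,400,000,000 bits
433 Mbps = 433,000,000 bits/s
time = 54,400,000,000 / 433,000,000 = 126 s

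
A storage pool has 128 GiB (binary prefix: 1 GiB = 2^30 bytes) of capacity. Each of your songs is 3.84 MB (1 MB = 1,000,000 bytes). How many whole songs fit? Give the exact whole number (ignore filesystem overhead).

Capacity: 128 GiB = 137,438,953,472 bytes
Per item: 3.84 MB = 3,840,000 bytes
⌊137,438,953,472 / 3,840,000⌋ = 35,791

35,791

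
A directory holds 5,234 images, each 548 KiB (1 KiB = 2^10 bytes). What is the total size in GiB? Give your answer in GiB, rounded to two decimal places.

2.74 GiB

Total = 5,234 × 548 KiB = 2,868,232 KiB
= 2,868,232 × 1,024 bytes = 2,937,069,568 bytes
1 GiB = 1,073,741,824 bytes
2,937,069,568 / 1,073,741,824 = 2.74 GiB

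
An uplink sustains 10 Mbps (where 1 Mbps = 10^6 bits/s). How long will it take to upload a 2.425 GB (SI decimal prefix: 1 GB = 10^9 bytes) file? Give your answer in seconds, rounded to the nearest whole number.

1,940 seconds

2.425 GB = 2,425,000,000 bytes = 19,400,000,000 bits
10 Mbps = 10,000,000 bits/s
time = 19,400,000,000 / 10,000,000 = 1,940 s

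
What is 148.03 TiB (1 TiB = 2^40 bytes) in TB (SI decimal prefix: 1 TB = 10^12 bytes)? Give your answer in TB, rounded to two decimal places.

148.03 TiB × 1,099,511,627,776 bytes/TiB = 162,760,706,259,681.28 bytes
1 TB = 10^12 bytes = 1,000,000,000,000 bytes
162,760,706,259,681.28 / 1,000,000,000,000 = 162.76 TB

162.76 TB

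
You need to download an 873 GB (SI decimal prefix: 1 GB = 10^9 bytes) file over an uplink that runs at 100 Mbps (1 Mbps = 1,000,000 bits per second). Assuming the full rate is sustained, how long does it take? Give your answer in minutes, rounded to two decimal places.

1,164.00 minutes

873 GB = 873,000,000,000 bytes = 6,984,000,000,000 bits
100 Mbps = 100,000,000 bits/s
time = 6,984,000,000,000 / 100,000,000 = 69,840.000 s
69,840.000 s / 60 = 1,164.00 minutes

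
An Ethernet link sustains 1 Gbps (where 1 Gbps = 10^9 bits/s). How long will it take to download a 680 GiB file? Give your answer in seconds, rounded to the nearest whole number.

5,841 seconds

680 GiB = 730,144,440,320 bytes = 5,841,155,522,560 bits
1 Gbps = 1,000,000,000 bits/s
time = 5,841,155,522,560 / 1,000,000,000 = 5,841 s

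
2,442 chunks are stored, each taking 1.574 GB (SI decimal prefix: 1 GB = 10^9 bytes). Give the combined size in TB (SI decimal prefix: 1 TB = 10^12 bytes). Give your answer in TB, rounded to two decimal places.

Total = 2,442 × 1.574 GB = 3843.708 GB
= 3843.708 × 1,000,000,000 bytes = 3,843,708,000,000 bytes
1 TB = 1,000,000,000,000 bytes
3,843,708,000,000 / 1,000,000,000,000 = 3.84 TB

3.84 TB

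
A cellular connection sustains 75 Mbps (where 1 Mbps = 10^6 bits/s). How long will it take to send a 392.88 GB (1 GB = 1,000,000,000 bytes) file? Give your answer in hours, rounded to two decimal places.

11.64 hours

392.88 GB = 392,880,000,000 bytes = 3,143,040,000,000 bits
75 Mbps = 75,000,000 bits/s
time = 3,143,040,000,000 / 75,000,000 = 41,907.2000 s
41,907.2000 s / 3600 = 11.64 hours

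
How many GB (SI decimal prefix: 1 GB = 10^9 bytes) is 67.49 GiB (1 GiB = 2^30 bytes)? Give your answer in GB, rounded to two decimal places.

67.49 GiB × 1,073,741,824 bytes/GiB = 72,466,835,701.76 bytes
1 GB = 1,000,000,000 bytes
72,466,835,701.76 / 1,000,000,000 = 72.47 GB

72.47 GB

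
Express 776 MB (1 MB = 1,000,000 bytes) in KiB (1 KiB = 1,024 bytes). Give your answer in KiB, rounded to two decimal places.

757,812.50 KiB

776 MB × 1,000,000 bytes/MB = 776,000,000 bytes
1 KiB = 1,024 bytes
776,000,000 / 1,024 = 757,812.50 KiB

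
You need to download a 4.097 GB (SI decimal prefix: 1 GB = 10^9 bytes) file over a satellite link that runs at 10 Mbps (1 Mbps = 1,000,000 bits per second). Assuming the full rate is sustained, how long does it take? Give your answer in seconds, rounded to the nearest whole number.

3,278 seconds

4.097 GB = 4,097,000,000 bytes = 32,776,000,000 bits
10 Mbps = 10,000,000 bits/s
time = 32,776,000,000 / 10,000,000 = 3,278 s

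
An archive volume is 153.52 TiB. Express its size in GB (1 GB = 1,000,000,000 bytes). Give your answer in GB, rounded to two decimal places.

168,797.03 GB

153.52 TiB × 1,099,511,627,776 bytes/TiB = 168,797,025,096,171.52 bytes
1 GB = 10^9 bytes = 1,000,000,000 bytes
168,797,025,096,171.52 / 1,000,000,000 = 168,797.03 GB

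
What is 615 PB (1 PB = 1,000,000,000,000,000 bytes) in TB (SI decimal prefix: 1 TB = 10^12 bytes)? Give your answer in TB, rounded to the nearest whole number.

615,000 TB

615 PB × 1,000,000,000,000,000 bytes/PB = 615,000,000,000,000,000 bytes
1 TB = 10^12 bytes = 1,000,000,000,000 bytes
615,000,000,000,000,000 / 1,000,000,000,000 = 615,000 TB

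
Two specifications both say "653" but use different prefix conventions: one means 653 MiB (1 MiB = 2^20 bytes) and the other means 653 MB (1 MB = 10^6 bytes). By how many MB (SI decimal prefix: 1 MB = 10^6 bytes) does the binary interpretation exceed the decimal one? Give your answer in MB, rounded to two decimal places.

653 MiB = 653 × 1,048,576 = 684,720,128 bytes
653 MB = 653 × 1,000,000 = 653,000,000 bytes
difference = 31,720,128 bytes
31,720,128 / 1,000,000 = 31.72 MB

31.72 MB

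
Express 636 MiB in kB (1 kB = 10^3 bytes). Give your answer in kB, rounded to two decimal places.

636 MiB × 1,048,576 bytes/MiB = 666,894,336 bytes
1 kB = 10^3 bytes = 1,000 bytes
666,894,336 / 1,000 = 666,894.34 kB

666,894.34 kB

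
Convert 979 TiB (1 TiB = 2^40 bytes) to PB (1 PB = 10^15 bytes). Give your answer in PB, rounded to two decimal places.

979 TiB = 979 × 2^40 bytes = 1,076,421,883,592,704 bytes
1 PB = 10^15 bytes = 1,000,000,000,000,000 bytes
1,076,421,883,592,704 / 1,000,000,000,000,000 = 1.08 PB

1.08 PB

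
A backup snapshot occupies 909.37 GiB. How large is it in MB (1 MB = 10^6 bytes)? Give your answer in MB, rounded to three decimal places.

976,428.602 MB

909.37 GiB = 909.37 × 2^30 bytes = 976,428,602,490.88 bytes
1 MB = 1,000,000 bytes
976,428,602,490.88 / 1,000,000 = 976,428.602 MB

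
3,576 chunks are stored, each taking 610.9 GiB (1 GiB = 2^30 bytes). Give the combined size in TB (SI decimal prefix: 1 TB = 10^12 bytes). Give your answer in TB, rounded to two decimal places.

2,345.67 TB

Total = 3,576 × 610.9 GiB = 2184578.4 GiB
= 2184578.4 × 1,073,741,824 bytes = 2,345,673,195,887,001.6 bytes
1 TB = 1,000,000,000,000 bytes
2,345,673,195,887,001.6 / 1,000,000,000,000 = 2,345.67 TB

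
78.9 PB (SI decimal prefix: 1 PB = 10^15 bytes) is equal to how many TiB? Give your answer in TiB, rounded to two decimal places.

78.9 PB = 78.9 × 10^15 bytes = 78,900,000,000,000,000 bytes
1 TiB = 1,099,511,627,776 bytes
78,900,000,000,000,000 / 1,099,511,627,776 = 71,759.13 TiB

71,759.13 TiB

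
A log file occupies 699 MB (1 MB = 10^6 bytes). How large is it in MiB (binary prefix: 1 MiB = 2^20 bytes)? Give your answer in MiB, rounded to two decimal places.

666.62 MiB

699 MB × 1,000,000 bytes/MB = 699,000,000 bytes
1 MiB = 2^20 bytes = 1,048,576 bytes
699,000,000 / 1,048,576 = 666.62 MiB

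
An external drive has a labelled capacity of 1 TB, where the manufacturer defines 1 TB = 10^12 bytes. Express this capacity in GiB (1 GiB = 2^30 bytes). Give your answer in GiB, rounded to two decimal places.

1 TB = 1 × 10^12 bytes = 1,000,000,000,000 bytes
1 GiB = 2^30 bytes = 1,073,741,824 bytes
1,000,000,000,000 / 1,073,741,824 = 931.32 GiB

931.32 GiB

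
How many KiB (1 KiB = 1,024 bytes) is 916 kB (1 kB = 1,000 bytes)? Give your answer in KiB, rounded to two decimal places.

916 kB = 916 × 10^3 bytes = 916,000 bytes
1 KiB = 1,024 bytes
916,000 / 1,024 = 894.53 KiB

894.53 KiB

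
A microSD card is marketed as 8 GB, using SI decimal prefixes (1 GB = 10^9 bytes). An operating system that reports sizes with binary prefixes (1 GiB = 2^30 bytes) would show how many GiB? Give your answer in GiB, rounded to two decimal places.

7.45 GiB

8 GB × 1,000,000,000 bytes/GB = 8,000,000,000 bytes
1 GiB = 2^30 bytes = 1,073,741,824 bytes
8,000,000,000 / 1,073,741,824 = 7.45 GiB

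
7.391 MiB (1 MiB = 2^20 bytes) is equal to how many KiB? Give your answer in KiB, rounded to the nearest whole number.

7,568 KiB

7.391 MiB × 1,048,576 bytes/MiB = 7,750,025.216 bytes
1 KiB = 1,024 bytes
7,750,025.216 / 1,024 = 7,568 KiB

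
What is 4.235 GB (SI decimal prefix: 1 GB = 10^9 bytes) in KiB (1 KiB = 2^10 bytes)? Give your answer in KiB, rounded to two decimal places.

4,135,742.19 KiB

4.235 GB = 4.235 × 10^9 bytes = 4,235,000,000 bytes
1 KiB = 2^10 bytes = 1,024 bytes
4,235,000,000 / 1,024 = 4,135,742.19 KiB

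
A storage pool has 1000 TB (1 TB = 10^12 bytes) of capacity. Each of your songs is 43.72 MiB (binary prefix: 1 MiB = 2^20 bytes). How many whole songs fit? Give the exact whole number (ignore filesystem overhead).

Capacity: 1000 TB = 1,000,000,000,000,000 bytes
Per item: 43.72 MiB = 45,843,742.72 bytes
⌊1,000,000,000,000,000 / 45,843,742.72⌋ = 21,813,227

21,813,227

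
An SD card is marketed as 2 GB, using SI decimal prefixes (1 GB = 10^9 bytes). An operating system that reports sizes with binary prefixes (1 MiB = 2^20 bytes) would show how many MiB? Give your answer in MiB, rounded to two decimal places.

1,907.35 MiB

2 GB = 2 × 10^9 bytes = 2,000,000,000 bytes
1 MiB = 1,048,576 bytes
2,000,000,000 / 1,048,576 = 1,907.35 MiB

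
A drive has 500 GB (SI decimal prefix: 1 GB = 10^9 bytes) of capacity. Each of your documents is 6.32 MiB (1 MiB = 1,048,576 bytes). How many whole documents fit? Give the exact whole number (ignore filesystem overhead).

Capacity: 500 GB = 500,000,000,000 bytes
Per item: 6.32 MiB = 6,627,000.32 bytes
⌊500,000,000,000 / 6,627,000.32⌋ = 75,448

75,448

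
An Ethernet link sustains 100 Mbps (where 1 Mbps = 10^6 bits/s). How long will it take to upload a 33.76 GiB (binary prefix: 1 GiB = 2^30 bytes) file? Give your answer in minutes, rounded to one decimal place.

48.3 minutes

33.76 GiB = 36,249,523,978.24 bytes = 289,996,191,825.92 bits
100 Mbps = 100,000,000 bits/s
time = 289,996,191,825.92 / 100,000,000 = 2,899.96 s
2,899.96 s / 60 = 48.3 minutes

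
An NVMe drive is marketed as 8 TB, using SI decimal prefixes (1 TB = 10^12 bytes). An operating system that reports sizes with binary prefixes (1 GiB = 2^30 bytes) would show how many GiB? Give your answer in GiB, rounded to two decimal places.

7,450.58 GiB

8 TB × 1,000,000,000,000 bytes/TB = 8,000,000,000,000 bytes
1 GiB = 1,073,741,824 bytes
8,000,000,000,000 / 1,073,741,824 = 7,450.58 GiB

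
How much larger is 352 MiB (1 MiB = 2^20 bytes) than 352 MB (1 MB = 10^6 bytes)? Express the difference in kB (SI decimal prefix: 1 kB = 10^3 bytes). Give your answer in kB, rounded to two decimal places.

352 MiB = 352 × 1,048,576 = 369,098,752 bytes
352 MB = 352 × 1,000,000 = 352,000,000 bytes
difference = 17,098,752 bytes
17,098,752 / 1,000 = 17,098.75 kB

17,098.75 kB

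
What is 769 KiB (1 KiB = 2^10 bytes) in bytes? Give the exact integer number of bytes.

787,456 bytes

769 × 1,024 = 787,456 bytes  (1 KiB = 2^10 bytes)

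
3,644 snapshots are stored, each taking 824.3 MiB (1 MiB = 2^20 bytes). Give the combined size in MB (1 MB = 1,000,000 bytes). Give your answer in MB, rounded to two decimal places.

Total = 3,644 × 824.3 MiB = 3003749.2 MiB
= 3003749.2 × 1,048,576 bytes = 3,149,659,321,139.2 bytes
1 MB = 1,000,000 bytes
3,149,659,321,139.2 / 1,000,000 = 3,149,659.32 MB

3,149,659.32 MB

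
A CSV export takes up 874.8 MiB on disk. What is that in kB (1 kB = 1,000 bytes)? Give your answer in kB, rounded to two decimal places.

917,294.28 kB

874.8 MiB = 874.8 × 2^20 bytes = 917,294,284.8 bytes
1 kB = 1,000 bytes
917,294,284.8 / 1,000 = 917,294.28 kB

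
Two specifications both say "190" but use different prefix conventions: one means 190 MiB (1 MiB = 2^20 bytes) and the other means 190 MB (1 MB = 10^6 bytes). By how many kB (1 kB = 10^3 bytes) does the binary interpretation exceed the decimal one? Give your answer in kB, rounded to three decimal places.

190 MiB = 190 × 1,048,576 = 199,229,440 bytes
190 MB = 190 × 1,000,000 = 190,000,000 bytes
difference = 9,229,440 bytes
9,229,440 / 1,000 = 9,229.440 kB

9,229.440 kB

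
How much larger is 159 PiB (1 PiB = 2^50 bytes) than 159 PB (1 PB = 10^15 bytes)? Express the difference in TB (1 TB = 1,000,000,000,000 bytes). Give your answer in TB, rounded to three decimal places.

159 PiB = 159 × 1,125,899,906,842,624 = 179,018,085,187,977,216 bytes
159 PB = 159 × 1,000,000,000,000,000 = 159,000,000,000,000,000 bytes
difference = 20,018,085,187,977,216 bytes
20,018,085,187,977,216 / 1,000,000,000,000 = 20,018.085 TB

20,018.085 TB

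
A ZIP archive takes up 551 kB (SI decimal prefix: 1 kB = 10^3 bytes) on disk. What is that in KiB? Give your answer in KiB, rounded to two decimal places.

538.09 KiB

551 kB × 1,000 bytes/kB = 551,000 bytes
1 KiB = 1,024 bytes
551,000 / 1,024 = 538.09 KiB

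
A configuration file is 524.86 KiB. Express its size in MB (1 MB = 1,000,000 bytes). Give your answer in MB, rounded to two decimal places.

524.86 KiB = 524.86 × 2^10 bytes = 537,456.64 bytes
1 MB = 1,000,000 bytes
537,456.64 / 1,000,000 = 0.54 MB

0.54 MB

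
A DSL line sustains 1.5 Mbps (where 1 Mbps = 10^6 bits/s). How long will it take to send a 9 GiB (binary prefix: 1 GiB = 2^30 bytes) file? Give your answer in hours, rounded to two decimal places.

14.32 hours

9 GiB = 9,663,676,416 bytes = 77,309,411,328 bits
1.5 Mbps = 1,500,000 bits/s
time = 77,309,411,328 / 1,500,000 = 51,539.6076 s
51,539.6076 s / 3600 = 14.32 hours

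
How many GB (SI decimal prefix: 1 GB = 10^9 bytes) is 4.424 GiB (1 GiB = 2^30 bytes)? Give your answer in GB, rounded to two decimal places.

4.75 GB

4.424 GiB = 4.424 × 2^30 bytes = 4,750,233,829.376 bytes
1 GB = 1,000,000,000 bytes
4,750,233,829.376 / 1,000,000,000 = 4.75 GB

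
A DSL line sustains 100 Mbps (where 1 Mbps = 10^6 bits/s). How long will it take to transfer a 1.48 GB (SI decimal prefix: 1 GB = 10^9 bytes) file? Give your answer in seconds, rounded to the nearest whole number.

1.48 GB = 1,480,000,000 bytes = 11,840,000,000 bits
100 Mbps = 100,000,000 bits/s
time = 11,840,000,000 / 100,000,000 = 118 s

118 seconds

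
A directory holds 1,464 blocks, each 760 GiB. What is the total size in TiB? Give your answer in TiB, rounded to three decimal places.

1,086.563 TiB

Total = 1,464 × 760 GiB = 1,112,640 GiB
= 1,112,640 × 1,073,741,824 bytes = 1,194,688,103,055,360 bytes
1 TiB = 1,099,511,627,776 bytes
1,194,688,103,055,360 / 1,099,511,627,776 = 1,086.563 TiB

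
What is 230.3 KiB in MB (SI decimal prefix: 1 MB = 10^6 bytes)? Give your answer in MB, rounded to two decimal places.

0.24 MB

230.3 KiB × 1,024 bytes/KiB = 235,827.2 bytes
1 MB = 10^6 bytes = 1,000,000 bytes
235,827.2 / 1,000,000 = 0.24 MB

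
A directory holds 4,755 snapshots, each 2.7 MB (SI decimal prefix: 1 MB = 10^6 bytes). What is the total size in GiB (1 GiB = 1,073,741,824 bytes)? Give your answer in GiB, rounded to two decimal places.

11.96 GiB

Total = 4,755 × 2.7 MB = 12838.5 MB
= 12838.5 × 1,000,000 bytes = 12,838,500,000 bytes
1 GiB = 1,073,741,824 bytes
12,838,500,000 / 1,073,741,824 = 11.96 GiB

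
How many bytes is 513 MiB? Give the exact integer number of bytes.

513 × 1,048,576 = 537,919,488 bytes

537,919,488 bytes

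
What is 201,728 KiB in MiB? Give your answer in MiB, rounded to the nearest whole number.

201,728 KiB = 201,728 × 2^10 bytes = 206,569,472 bytes
1 MiB = 1,048,576 bytes
206,569,472 / 1,048,576 = 197 MiB

197 MiB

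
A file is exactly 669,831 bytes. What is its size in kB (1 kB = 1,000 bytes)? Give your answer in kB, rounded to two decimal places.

669,831 bytes given.
1 kB = 1,000 bytes
669,831 / 1,000 = 669.83 kB

669.83 kB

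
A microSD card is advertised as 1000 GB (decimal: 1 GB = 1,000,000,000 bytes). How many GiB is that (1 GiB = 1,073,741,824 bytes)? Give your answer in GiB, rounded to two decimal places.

1000 GB = 1000 × 10^9 bytes = 1,000,000,000,000 bytes
1 GiB = 1,073,741,824 bytes
1,000,000,000,000 / 1,073,741,824 = 931.32 GiB

931.32 GiB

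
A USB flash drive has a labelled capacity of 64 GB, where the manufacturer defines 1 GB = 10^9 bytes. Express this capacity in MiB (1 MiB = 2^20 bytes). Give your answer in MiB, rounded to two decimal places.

64 GB = 64 × 10^9 bytes = 64,000,000,000 bytes
1 MiB = 2^20 bytes = 1,048,576 bytes
64,000,000,000 / 1,048,576 = 61,035.16 MiB

61,035.16 MiB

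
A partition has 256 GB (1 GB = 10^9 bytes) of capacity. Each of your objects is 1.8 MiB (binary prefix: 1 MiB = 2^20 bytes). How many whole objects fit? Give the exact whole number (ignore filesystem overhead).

135,633

Capacity: 256 GB = 256,000,000,000 bytes
Per item: 1.8 MiB = 1,887,436.8 bytes
⌊256,000,000,000 / 1,887,436.8⌋ = 135,633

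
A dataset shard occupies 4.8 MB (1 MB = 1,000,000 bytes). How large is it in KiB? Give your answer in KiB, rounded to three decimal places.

4,687.500 KiB

4.8 MB = 4.8 × 10^6 bytes = 4,800,000 bytes
1 KiB = 2^10 bytes = 1,024 bytes
4,800,000 / 1,024 = 4,687.500 KiB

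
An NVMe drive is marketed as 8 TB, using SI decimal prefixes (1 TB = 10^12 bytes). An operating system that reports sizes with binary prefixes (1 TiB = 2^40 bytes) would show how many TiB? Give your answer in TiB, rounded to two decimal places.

8 TB × 1,000,000,000,000 bytes/TB = 8,000,000,000,000 bytes
1 TiB = 1,099,511,627,776 bytes
8,000,000,000,000 / 1,099,511,627,776 = 7.28 TiB

7.28 TiB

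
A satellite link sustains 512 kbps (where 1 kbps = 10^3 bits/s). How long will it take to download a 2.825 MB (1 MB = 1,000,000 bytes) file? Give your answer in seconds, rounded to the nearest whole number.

2.825 MB = 2,825,000 bytes = 22,600,000 bits
512 kbps = 512,000 bits/s
time = 22,600,000 / 512,000 = 44 s

44 seconds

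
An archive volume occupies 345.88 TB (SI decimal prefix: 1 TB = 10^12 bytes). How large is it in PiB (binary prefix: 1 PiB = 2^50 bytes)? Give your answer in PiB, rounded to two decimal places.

345.88 TB × 1,000,000,000,000 bytes/TB = 345,880,000,000,000 bytes
1 PiB = 2^50 bytes = 1,125,899,906,842,624 bytes
345,880,000,000,000 / 1,125,899,906,842,624 = 0.31 PiB

0.31 PiB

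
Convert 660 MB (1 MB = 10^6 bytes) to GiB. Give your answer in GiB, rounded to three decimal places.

0.615 GiB

660 MB = 660 × 10^6 bytes = 660,000,000 bytes
1 GiB = 2^30 bytes = 1,073,741,824 bytes
660,000,000 / 1,073,741,824 = 0.615 GiB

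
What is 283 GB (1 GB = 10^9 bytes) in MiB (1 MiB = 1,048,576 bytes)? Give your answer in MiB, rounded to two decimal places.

283 GB × 1,000,000,000 bytes/GB = 283,000,000,000 bytes
1 MiB = 2^20 bytes = 1,048,576 bytes
283,000,000,000 / 1,048,576 = 269,889.83 MiB

269,889.83 MiB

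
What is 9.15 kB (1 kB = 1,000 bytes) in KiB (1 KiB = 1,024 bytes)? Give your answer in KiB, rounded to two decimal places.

8.94 KiB

9.15 kB × 1,000 bytes/kB = 9,150 bytes
1 KiB = 1,024 bytes
9,150 / 1,024 = 8.94 KiB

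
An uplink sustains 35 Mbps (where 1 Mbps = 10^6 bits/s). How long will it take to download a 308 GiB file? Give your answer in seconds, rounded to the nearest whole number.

75,591 seconds

308 GiB = 330,712,481,792 bytes = 2,645,699,854,336 bits
35 Mbps = 35,000,000 bits/s
time = 2,645,699,854,336 / 35,000,000 = 75,591 s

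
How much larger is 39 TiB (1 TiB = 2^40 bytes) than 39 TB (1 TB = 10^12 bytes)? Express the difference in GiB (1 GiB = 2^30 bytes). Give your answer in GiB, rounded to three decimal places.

39 TiB = 39 × 1,099,511,627,776 = 42,880,953,483,264 bytes
39 TB = 39 × 1,000,000,000,000 = 39,000,000,000,000 bytes
difference = 3,880,953,483,264 bytes
3,880,953,483,264 / 1,073,741,824 = 3,614.420 GiB

3,614.420 GiB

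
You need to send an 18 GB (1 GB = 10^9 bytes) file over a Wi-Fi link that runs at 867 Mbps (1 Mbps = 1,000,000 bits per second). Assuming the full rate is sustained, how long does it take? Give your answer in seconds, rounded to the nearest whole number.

18 GB = 18,000,000,000 bytes = 144,000,000,000 bits
867 Mbps = 867,000,000 bits/s
time = 144,000,000,000 / 867,000,000 = 166 s

166 seconds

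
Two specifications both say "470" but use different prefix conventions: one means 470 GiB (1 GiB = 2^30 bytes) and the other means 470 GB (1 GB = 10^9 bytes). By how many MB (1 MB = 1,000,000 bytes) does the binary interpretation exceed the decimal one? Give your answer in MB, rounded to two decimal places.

34,658.66 MB

470 GiB = 470 × 1,073,741,824 = 504,658,657,280 bytes
470 GB = 470 × 1,000,000,000 = 470,000,000,000 bytes
difference = 34,658,657,280 bytes
34,658,657,280 / 1,000,000 = 34,658.66 MB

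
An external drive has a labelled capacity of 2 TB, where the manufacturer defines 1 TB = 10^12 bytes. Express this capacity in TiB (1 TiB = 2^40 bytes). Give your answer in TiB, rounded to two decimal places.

1.82 TiB

2 TB = 2 × 10^12 bytes = 2,000,000,000,000 bytes
1 TiB = 1,099,511,627,776 bytes
2,000,000,000,000 / 1,099,511,627,776 = 1.82 TiB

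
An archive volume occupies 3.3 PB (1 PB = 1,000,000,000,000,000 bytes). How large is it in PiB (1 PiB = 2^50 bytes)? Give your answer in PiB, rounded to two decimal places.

3.3 PB = 3.3 × 10^15 bytes = 3,300,000,000,000,000 bytes
1 PiB = 2^50 bytes = 1,125,899,906,842,624 bytes
3,300,000,000,000,000 / 1,125,899,906,842,624 = 2.93 PiB

2.93 PiB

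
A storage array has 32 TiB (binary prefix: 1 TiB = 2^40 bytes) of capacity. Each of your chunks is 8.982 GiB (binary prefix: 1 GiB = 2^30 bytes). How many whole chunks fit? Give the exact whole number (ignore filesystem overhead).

3,648

Capacity: 32 TiB = 35,184,372,088,832 bytes
Per item: 8.982 GiB = 9,644,349,063.168 bytes
⌊35,184,372,088,832 / 9,644,349,063.168⌋ = 3,648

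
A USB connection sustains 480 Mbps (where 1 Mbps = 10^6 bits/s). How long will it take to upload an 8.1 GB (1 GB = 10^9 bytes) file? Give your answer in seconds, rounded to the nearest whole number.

135 seconds

8.1 GB = 8,100,000,000 bytes = 64,800,000,000 bits
480 Mbps = 480,000,000 bits/s
time = 64,800,000,000 / 480,000,000 = 135 s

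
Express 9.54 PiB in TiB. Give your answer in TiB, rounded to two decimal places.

9,768.96 TiB

9.54 PiB = 9.54 × 2^50 bytes = 10,741,085,111,278,632.96 bytes
1 TiB = 2^40 bytes = 1,099,511,627,776 bytes
10,741,085,111,278,632.96 / 1,099,511,627,776 = 9,768.96 TiB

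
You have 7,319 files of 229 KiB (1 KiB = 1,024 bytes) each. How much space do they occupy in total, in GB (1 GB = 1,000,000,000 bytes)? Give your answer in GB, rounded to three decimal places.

Total = 7,319 × 229 KiB = 1,676,051 KiB
= 1,676,051 × 1,024 bytes = 1,716,276,224 bytes
1 GB = 1,000,000,000 bytes
1,716,276,224 / 1,000,000,000 = 1.716 GB

1.716 GB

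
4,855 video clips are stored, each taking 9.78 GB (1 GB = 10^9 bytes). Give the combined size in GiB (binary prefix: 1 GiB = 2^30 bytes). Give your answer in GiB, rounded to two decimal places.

Total = 4,855 × 9.78 GB = 47481.9 GB
= 47481.9 × 1,000,000,000 bytes = 47,481,900,000,000 bytes
1 GiB = 1,073,741,824 bytes
47,481,900,000,000 / 1,073,741,824 = 44,220.97 GiB

44,220.97 GiB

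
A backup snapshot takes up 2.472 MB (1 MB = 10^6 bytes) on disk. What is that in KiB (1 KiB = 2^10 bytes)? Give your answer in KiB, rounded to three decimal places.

2,414.063 KiB

2.472 MB = 2.472 × 10^6 bytes = 2,472,000 bytes
1 KiB = 2^10 bytes = 1,024 bytes
2,472,000 / 1,024 = 2,414.063 KiB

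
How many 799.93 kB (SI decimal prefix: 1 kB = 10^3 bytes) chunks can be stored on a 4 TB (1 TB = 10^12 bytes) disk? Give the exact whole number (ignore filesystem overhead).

Capacity: 4 TB = 4,000,000,000,000 bytes
Per item: 799.93 kB = 799,930 bytes
⌊4,000,000,000,000 / 799,930⌋ = 5,000,437

5,000,437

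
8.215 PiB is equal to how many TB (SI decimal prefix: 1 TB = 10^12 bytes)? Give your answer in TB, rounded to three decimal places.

9,249.268 TB

8.215 PiB × 1,125,899,906,842,624 bytes/PiB = 9,249,267,734,712,156.16 bytes
1 TB = 10^12 bytes = 1,000,000,000,000 bytes
9,249,267,734,712,156.16 / 1,000,000,000,000 = 9,249.268 TB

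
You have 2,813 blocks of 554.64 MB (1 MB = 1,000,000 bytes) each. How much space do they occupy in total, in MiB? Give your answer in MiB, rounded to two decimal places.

Total = 2,813 × 554.64 MB = 1560202.32 MB
= 1560202.32 × 1,000,000 bytes = 1,560,202,320,000 bytes
1 MiB = 1,048,576 bytes
1,560,202,320,000 / 1,048,576 = 1,487,924.88 MiB

1,487,924.88 MiB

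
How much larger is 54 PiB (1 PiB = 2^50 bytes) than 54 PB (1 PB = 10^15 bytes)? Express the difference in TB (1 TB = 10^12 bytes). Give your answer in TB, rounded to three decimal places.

54 PiB = 54 × 1,125,899,906,842,624 = 60,798,594,969,501,696 bytes
54 PB = 54 × 1,000,000,000,000,000 = 54,000,000,000,000,000 bytes
difference = 6,798,594,969,501,696 bytes
6,798,594,969,501,696 / 1,000,000,000,000 = 6,798.595 TB

6,798.595 TB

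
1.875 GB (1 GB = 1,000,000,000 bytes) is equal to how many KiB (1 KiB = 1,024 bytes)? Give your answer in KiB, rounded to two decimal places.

1,831,054.69 KiB

1.875 GB = 1.875 × 10^9 bytes = 1,875,000,000 bytes
1 KiB = 1,024 bytes
1,875,000,000 / 1,024 = 1,831,054.69 KiB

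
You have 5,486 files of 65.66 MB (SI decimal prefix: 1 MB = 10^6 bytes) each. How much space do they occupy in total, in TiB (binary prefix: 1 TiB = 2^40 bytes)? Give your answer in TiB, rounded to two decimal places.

Total = 5,486 × 65.66 MB = 360210.76 MB
= 360210.76 × 1,000,000 bytes = 360,210,760,000 bytes
1 TiB = 1,099,511,627,776 bytes
360,210,760,000 / 1,099,511,627,776 = 0.33 TiB

0.33 TiB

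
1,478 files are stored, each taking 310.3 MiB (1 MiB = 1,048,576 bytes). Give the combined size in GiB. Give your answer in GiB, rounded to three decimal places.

Total = 1,478 × 310.3 MiB = 458623.4 MiB
= 458623.4 × 1,048,576 bytes = 480,901,490,278.4 bytes
1 GiB = 1,073,741,824 bytes
480,901,490,278.4 / 1,073,741,824 = 447.874 GiB

447.874 GiB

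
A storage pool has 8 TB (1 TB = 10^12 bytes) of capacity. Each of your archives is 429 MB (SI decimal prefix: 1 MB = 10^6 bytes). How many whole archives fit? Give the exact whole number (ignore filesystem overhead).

Capacity: 8 TB = 8,000,000,000,000 bytes
Per item: 429 MB = 429,000,000 bytes
⌊8,000,000,000,000 / 429,000,000⌋ = 18,648

18,648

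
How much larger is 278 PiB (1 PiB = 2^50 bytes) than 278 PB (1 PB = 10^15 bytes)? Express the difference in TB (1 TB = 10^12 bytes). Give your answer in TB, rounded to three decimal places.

35,000.174 TB

278 PiB = 278 × 1,125,899,906,842,624 = 313,000,174,102,249,472 bytes
278 PB = 278 × 1,000,000,000,000,000 = 278,000,000,000,000,000 bytes
difference = 35,000,174,102,249,472 bytes
35,000,174,102,249,472 / 1,000,000,000,000 = 35,000.174 TB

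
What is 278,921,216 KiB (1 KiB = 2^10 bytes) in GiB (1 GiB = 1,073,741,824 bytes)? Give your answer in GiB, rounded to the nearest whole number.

278,921,216 KiB = 278,921,216 × 2^10 bytes = 285,615,325,184 bytes
1 GiB = 1,073,741,824 bytes
285,615,325,184 / 1,073,741,824 = 266 GiB

266 GiB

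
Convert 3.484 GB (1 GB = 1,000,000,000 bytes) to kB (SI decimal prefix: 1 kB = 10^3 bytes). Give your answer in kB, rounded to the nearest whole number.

3,484,000 kB

3.484 GB = 3.484 × 10^9 bytes = 3,484,000,000 bytes
1 kB = 1,000 bytes
3,484,000,000 / 1,000 = 3,484,000 kB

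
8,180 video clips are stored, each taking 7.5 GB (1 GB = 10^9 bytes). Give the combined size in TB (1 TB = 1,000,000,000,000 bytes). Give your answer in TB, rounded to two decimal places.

Total = 8,180 × 7.5 GB = 61,350 GB
= 61,350 × 1,000,000,000 bytes = 61,350,000,000,000 bytes
1 TB = 1,000,000,000,000 bytes
61,350,000,000,000 / 1,000,000,000,000 = 61.35 TB

61.35 TB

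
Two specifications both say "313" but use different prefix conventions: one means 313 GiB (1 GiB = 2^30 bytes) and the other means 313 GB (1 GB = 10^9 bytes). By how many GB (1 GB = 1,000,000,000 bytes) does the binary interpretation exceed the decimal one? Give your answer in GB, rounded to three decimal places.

313 GiB = 313 × 1,073,741,824 = 336,081,190,912 bytes
313 GB = 313 × 1,000,000,000 = 313,000,000,000 bytes
difference = 23,081,190,912 bytes
23,081,190,912 / 1,000,000,000 = 23.081 GB

23.081 GB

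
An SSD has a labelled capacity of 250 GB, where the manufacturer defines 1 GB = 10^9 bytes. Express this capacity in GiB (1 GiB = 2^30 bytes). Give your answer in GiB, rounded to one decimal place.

232.8 GiB

250 GB = 250 × 10^9 bytes = 250,000,000,000 bytes
1 GiB = 1,073,741,824 bytes
250,000,000,000 / 1,073,741,824 = 232.8 GiB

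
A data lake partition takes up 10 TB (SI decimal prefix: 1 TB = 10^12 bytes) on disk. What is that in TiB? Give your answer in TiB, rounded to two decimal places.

10 TB = 10 × 10^12 bytes = 10,000,000,000,000 bytes
1 TiB = 2^40 bytes = 1,099,511,627,776 bytes
10,000,000,000,000 / 1,099,511,627,776 = 9.09 TiB

9.09 TiB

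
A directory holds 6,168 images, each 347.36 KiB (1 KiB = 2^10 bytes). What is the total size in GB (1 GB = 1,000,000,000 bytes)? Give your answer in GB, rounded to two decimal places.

2.19 GB

Total = 6,168 × 347.36 KiB = 2142516.48 KiB
= 2142516.48 × 1,024 bytes = 2,193,936,875.52 bytes
1 GB = 1,000,000,000 bytes
2,193,936,875.52 / 1,000,000,000 = 2.19 GB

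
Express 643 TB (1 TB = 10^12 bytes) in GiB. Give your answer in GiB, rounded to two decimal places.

598,840.42 GiB

643 TB = 643 × 10^12 bytes = 643,000,000,000,000 bytes
1 GiB = 1,073,741,824 bytes
643,000,000,000,000 / 1,073,741,824 = 598,840.42 GiB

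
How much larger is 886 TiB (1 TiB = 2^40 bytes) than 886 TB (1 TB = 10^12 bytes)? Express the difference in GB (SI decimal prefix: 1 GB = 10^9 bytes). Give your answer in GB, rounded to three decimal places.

886 TiB = 886 × 1,099,511,627,776 = 974,167,302,209,536 bytes
886 TB = 886 × 1,000,000,000,000 = 886,000,000,000,000 bytes
difference = 88,167,302,209,536 bytes
88,167,302,209,536 / 1,000,000,000 = 88,167.302 GB

88,167.302 GB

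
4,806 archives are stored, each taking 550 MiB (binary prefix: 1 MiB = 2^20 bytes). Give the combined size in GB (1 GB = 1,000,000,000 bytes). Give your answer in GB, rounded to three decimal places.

Total = 4,806 × 550 MiB = 2,643,300 MiB
= 2,643,300 × 1,048,576 bytes = 2,771,700,940,800 bytes
1 GB = 1,000,000,000 bytes
2,771,700,940,800 / 1,000,000,000 = 2,771.701 GB

2,771.701 GB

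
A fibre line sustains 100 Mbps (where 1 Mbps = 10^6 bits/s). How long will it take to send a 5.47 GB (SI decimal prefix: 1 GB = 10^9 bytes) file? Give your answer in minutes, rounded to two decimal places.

5.47 GB = 5,470,000,000 bytes = 43,760,000,000 bits
100 Mbps = 100,000,000 bits/s
time = 43,760,000,000 / 100,000,000 = 437.600 s
437.600 s / 60 = 7.29 minutes

7.29 minutes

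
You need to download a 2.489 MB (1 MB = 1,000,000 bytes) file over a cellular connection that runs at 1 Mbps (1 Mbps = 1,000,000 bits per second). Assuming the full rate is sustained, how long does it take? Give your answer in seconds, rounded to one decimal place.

19.9 seconds

2.489 MB = 2,489,000 bytes = 19,912,000 bits
1 Mbps = 1,000,000 bits/s
time = 19,912,000 / 1,000,000 = 19.9 s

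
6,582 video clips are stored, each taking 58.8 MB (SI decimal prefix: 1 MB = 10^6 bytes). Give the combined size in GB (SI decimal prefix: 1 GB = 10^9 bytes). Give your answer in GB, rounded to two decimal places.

387.02 GB

Total = 6,582 × 58.8 MB = 387021.6 MB
= 387021.6 × 1,000,000 bytes = 387,021,600,000 bytes
1 GB = 1,000,000,000 bytes
387,021,600,000 / 1,000,000,000 = 387.02 GB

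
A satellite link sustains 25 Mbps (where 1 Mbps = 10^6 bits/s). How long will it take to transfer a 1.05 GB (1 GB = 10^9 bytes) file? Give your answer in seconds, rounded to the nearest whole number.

1.05 GB = 1,050,000,000 bytes = 8,400,000,000 bits
25 Mbps = 25,000,000 bits/s
time = 8,400,000,000 / 25,000,000 = 336 s

336 seconds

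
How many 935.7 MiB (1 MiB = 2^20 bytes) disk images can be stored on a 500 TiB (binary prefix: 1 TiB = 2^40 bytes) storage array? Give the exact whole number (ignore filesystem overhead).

Capacity: 500 TiB = 549,755,813,888,000 bytes
Per item: 935.7 MiB = 981,152,563.2 bytes
⌊549,755,813,888,000 / 981,152,563.2⌋ = 560,316

560,316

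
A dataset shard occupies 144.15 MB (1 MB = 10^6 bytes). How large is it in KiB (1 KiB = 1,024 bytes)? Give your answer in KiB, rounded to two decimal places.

144.15 MB = 144.15 × 10^6 bytes = 144,150,000 bytes
1 KiB = 2^10 bytes = 1,024 bytes
144,150,000 / 1,024 = 140,771.48 KiB

140,771.48 KiB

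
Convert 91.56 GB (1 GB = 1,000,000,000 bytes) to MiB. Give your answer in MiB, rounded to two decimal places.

91.56 GB × 1,000,000,000 bytes/GB = 91,560,000,000 bytes
1 MiB = 1,048,576 bytes
91,560,000,000 / 1,048,576 = 87,318.42 MiB

87,318.42 MiB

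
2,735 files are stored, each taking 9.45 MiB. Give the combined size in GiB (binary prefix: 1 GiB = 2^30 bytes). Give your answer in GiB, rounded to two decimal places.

25.24 GiB

Total = 2,735 × 9.45 MiB = 25845.75 MiB
= 25845.75 × 1,048,576 bytes = 27,101,233,152 bytes
1 GiB = 1,073,741,824 bytes
27,101,233,152 / 1,073,741,824 = 25.24 GiB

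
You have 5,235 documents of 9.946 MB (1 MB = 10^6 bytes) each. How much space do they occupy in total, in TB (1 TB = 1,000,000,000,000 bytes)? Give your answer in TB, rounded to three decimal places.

Total = 5,235 × 9.946 MB = 52067.31 MB
= 52067.31 × 1,000,000 bytes = 52,067,310,000 bytes
1 TB = 1,000,000,000,000 bytes
52,067,310,000 / 1,000,000,000,000 = 0.052 TB

0.052 TB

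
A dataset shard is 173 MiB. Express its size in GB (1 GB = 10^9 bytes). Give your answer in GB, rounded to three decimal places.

173 MiB × 1,048,576 bytes/MiB = 181,403,648 bytes
1 GB = 10^9 bytes = 1,000,000,000 bytes
181,403,648 / 1,000,000,000 = 0.181 GB

0.181 GB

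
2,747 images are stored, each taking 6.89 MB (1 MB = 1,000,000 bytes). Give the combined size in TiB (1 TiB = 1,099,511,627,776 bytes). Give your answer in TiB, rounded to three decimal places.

0.017 TiB

Total = 2,747 × 6.89 MB = 18926.83 MB
= 18926.83 × 1,000,000 bytes = 18,926,830,000 bytes
1 TiB = 1,099,511,627,776 bytes
18,926,830,000 / 1,099,511,627,776 = 0.017 TiB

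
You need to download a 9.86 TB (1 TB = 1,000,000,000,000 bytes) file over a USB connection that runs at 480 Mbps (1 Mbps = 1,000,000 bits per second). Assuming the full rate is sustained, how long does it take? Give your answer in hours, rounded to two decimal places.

9.86 TB = 9,860,000,000,000 bytes = 78,880,000,000,000 bits
480 Mbps = 480,000,000 bits/s
time = 78,880,000,000,000 / 480,000,000 = 164,333.3333 s
164,333.3333 s / 3600 = 45.65 hours

45.65 hours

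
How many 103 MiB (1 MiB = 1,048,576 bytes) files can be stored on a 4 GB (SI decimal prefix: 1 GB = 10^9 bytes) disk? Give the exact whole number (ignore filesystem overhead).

37

Capacity: 4 GB = 4,000,000,000 bytes
Per item: 103 MiB = 108,003,328 bytes
⌊4,000,000,000 / 108,003,328⌋ = 37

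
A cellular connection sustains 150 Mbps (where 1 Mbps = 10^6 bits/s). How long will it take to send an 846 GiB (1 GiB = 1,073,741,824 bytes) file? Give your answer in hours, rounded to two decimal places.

13.46 hours

846 GiB = 908,385,583,104 bytes = 7,267,084,664,832 bits
150 Mbps = 150,000,000 bits/s
time = 7,267,084,664,832 / 150,000,000 = 48,447.2311 s
48,447.2311 s / 3600 = 13.46 hours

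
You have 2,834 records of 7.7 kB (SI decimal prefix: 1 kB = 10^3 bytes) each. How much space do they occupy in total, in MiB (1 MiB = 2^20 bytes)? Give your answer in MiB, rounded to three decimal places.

20.811 MiB

Total = 2,834 × 7.7 kB = 21821.8 kB
= 21821.8 × 1,000 bytes = 21,821,800 bytes
1 MiB = 1,048,576 bytes
21,821,800 / 1,048,576 = 20.811 MiB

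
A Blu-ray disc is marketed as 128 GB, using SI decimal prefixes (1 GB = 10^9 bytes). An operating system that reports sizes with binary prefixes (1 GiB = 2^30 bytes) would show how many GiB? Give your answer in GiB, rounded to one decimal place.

119.2 GiB

128 GB × 1,000,000,000 bytes/GB = 128,000,000,000 bytes
1 GiB = 2^30 bytes = 1,073,741,824 bytes
128,000,000,000 / 1,073,741,824 = 119.2 GiB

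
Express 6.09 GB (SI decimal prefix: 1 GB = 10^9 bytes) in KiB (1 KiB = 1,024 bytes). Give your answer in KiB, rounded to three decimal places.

6.09 GB = 6.09 × 10^9 bytes = 6,090,000,000 bytes
1 KiB = 2^10 bytes = 1,024 bytes
6,090,000,000 / 1,024 = 5,947,265.625 KiB

5,947,265.625 KiB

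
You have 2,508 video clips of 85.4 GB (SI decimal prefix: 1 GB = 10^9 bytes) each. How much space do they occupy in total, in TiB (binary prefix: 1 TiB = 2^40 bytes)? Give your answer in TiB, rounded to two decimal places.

194.80 TiB

Total = 2,508 × 85.4 GB = 214183.2 GB
= 214183.2 × 1,000,000,000 bytes = 214,183,200,000,000 bytes
1 TiB = 1,099,511,627,776 bytes
214,183,200,000,000 / 1,099,511,627,776 = 194.80 TiB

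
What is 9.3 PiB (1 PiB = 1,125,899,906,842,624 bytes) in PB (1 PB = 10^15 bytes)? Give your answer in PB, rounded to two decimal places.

10.47 PB

9.3 PiB = 9.3 × 2^50 bytes = 10,470,869,133,636,403.2 bytes
1 PB = 10^15 bytes = 1,000,000,000,000,000 bytes
10,470,869,133,636,403.2 / 1,000,000,000,000,000 = 10.47 PB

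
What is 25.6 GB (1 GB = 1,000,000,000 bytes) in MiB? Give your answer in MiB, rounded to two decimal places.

25.6 GB = 25.6 × 10^9 bytes = 25,600,000,000 bytes
1 MiB = 1,048,576 bytes
25,600,000,000 / 1,048,576 = 24,414.06 MiB

24,414.06 MiB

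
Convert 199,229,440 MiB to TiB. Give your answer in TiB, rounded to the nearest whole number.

199,229,440 MiB = 199,229,440 × 2^20 bytes = 208,907,209,277,440 bytes
1 TiB = 1,099,511,627,776 bytes
208,907,209,277,440 / 1,099,511,627,776 = 190 TiB

190 TiB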